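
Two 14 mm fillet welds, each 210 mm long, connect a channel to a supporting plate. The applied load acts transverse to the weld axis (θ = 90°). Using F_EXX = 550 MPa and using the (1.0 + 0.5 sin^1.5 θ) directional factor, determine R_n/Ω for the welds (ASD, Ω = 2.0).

R_n/Ω ≈ 1030 kN

t_e = 0.707 × 14 = 9.898 mm; A_we = 9.898 × 420 = 4157 mm².
Directional factor: 1.0 + 0.5 sin^1.5(90°) = 1.5.
F_nw = 0.6 × 550 × 1.5 = 495 MPa.
R_n/Ω = (495 × 4157) / 2.0 × 10⁻³ = 1029 kN.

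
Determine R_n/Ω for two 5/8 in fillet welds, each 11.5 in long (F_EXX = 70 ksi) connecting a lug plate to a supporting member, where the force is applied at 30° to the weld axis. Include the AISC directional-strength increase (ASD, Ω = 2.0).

R_n/Ω ≈ 251 kips

t_e = 0.707 × 0.625 = 0.4419 in; A_we = 0.4419 × 23 = 10.16 in².
Directional factor: 1.0 + 0.5 sin^1.5(30°) = 1.177.
F_nw = 0.6 × 70 × 1.177 = 49.42 ksi.
R_n/Ω = (49.42 × 10.16) / 2.0 = 251.2 kips.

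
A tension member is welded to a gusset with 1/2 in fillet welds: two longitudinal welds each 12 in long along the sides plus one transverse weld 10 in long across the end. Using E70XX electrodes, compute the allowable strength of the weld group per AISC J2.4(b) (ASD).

R_n/Ω ≈ 263 kip

E70XX → F_EXX = 70 ksi.
t_e = 0.707 × 0.5 = 0.3535 in.
R_nwl = 0.6 × 70 × 0.3535 × 24 = 356.3 kip (longitudinal, 2 welds).
R_nwt = 0.6 × 70 × 0.3535 × 10 = 148.5 kip (transverse, base value).
(i) R_nwl + R_nwt = 504.8 kip; (ii) 0.85 R_nwl + 1.5 R_nwt = 525.6 kip.
R_n = max = 525.6 kip [governs: (ii)]; R_n/Ω = 262.8 kip.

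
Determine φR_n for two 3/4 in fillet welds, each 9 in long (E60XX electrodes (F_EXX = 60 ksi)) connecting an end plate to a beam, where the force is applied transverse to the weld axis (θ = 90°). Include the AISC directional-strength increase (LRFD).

φR_n ≈ 387 kip

t_e = 0.707 × 0.75 = 0.5302 in; A_we = 0.5302 × 18 = 9.544 in².
Directional factor: 1.0 + 0.5 sin^1.5(90°) = 1.5.
F_nw = 0.6 × 60 × 1.5 = 54 ksi.
φR_n = 0.75 × 54 × 9.544 = 386.6 kip.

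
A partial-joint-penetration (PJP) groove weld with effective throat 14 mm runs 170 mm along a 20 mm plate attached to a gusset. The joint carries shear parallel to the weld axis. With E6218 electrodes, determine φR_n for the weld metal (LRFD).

E62XX → F_EXX = 620 MPa.
Effective throat (given) t_e = 14 mm.
A_we = 14 × 170 = 2380 mm².
F_nw = 0.6 F_EXX = 372 MPa.
φR_n = 0.75 × 372 × 2380 × 10⁻³ = 664 kN.

φR_n ≈ 664 kN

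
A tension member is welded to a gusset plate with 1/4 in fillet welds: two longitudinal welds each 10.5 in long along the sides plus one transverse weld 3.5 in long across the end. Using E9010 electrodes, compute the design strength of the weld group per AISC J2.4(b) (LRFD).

E90XX → F_EXX = 90 ksi.
t_e = 0.707 × 0.25 = 0.1767 in.
R_nwl = 0.6 × 90 × 0.1767 × 21 = 200.4 kip (longitudinal, 2 welds).
R_nwt = 0.6 × 90 × 0.1767 × 3.5 = 33.41 kip (transverse, base value).
(i) R_nwl + R_nwt = 233.8 kip; (ii) 0.85 R_nwl + 1.5 R_nwt = 220.5 kip.
R_n = max = 233.8 kip [governs: (i)]; φR_n = 175.4 kip.

φR_n ≈ 175 kip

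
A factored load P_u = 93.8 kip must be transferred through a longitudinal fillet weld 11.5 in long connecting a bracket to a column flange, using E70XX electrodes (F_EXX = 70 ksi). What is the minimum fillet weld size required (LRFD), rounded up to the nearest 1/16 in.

w = 3/8 in

Total weld length L = 11.5 in.
Required throat t_e = P_u / (φ × 0.6 F_EXX × L) = 93.8 / (0.75 × 0.6 × 70 × 11.5) = 0.2589 in.
Required leg w = t_e / 0.707 = 0.3662 in → use 3/8 in.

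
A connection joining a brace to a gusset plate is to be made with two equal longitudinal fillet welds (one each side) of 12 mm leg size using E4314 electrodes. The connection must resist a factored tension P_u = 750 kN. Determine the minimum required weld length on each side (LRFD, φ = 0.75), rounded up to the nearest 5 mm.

E43XX → F_EXX = 430 MPa.
Throat t_e = 0.707 × 12 = 8.484 mm.
φr_n = 0.75 × 0.6 × 430 × 8.484 × 10⁻³ = 1.642 kN/mm.
L_req = P_u / φr_n = 750 / 1.642 = 456.9 mm total.
Per side: 456.9 / 2 = 228.4 mm.
Round up → use L = 230 mm on each side.

L = 230 mm on each side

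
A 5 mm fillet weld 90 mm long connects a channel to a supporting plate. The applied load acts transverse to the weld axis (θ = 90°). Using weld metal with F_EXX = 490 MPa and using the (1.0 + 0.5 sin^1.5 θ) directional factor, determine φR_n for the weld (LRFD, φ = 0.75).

t_e = 0.707 × 5 = 3.535 mm; A_we = 3.535 × 90 = 318.1 mm².
Directional factor: 1.0 + 0.5 sin^1.5(90°) = 1.5.
F_nw = 0.6 × 490 × 1.5 = 441 MPa.
φR_n = 0.75 × 441 × 318.1 × 10⁻³ = 105.2 kN.

φR_n ≈ 105 kN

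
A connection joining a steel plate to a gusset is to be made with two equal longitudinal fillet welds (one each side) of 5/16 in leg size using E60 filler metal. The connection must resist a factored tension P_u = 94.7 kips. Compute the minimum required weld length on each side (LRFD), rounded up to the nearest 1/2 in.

L = 8 in on each side

E60XX → F_EXX = 60 ksi.
Throat t_e = 0.707 × 0.3125 = 0.2209 in.
φr_n = 0.75 × 0.6 × 60 × 0.2209 = 5.965 kips/in.
L_req = P_u / φr_n = 94.7 / 5.965 = 15.88 in total.
Per side: 15.88 / 2 = 7.938 in.
Round up → use L = 8 in on each side.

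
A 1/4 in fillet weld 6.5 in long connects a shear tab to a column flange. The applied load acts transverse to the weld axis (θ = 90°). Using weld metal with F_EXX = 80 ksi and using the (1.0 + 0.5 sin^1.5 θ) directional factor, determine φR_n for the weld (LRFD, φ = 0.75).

φR_n ≈ 62 kips

t_e = 0.707 × 0.25 = 0.1767 in; A_we = 0.1767 × 6.5 = 1.149 in².
Directional factor: 1.0 + 0.5 sin^1.5(90°) = 1.5.
F_nw = 0.6 × 80 × 1.5 = 72 ksi.
φR_n = 0.75 × 72 × 1.149 = 62.04 kips.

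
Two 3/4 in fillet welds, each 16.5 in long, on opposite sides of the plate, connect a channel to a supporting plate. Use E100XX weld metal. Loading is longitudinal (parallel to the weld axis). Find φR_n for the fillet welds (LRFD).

φR_n ≈ 787 kips

E100XX → F_EXX = 100 ksi.
Effective throat t_e = 0.707 × 0.75 = 0.5302 in.
Total length L = 33 in; A_we = 0.5302 × 33 = 17.5 in².
F_nw = 0.6 F_EXX = 0.6 × 100 = 60 ksi.
φR_n = 0.75 × 60 × 17.5 = 787.4 kips.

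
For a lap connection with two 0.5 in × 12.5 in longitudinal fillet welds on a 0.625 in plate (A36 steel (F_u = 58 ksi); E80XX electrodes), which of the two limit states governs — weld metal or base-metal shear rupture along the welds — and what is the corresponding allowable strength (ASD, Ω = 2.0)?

R_n/Ω ≈ 212 kip (weld metal governs)

E80XX → F_EXX = 80 ksi.
t_e = 0.707 × 0.5 = 0.3535 in; L = 25 in.
Weld metal: R_n/Ω = (1/2.0) × 0.6 × 80 × 0.3535 × 25 = 212.1 kip.
Base metal (shear rupture): R_n/Ω = (1/2.0) × 0.6 × 58 × 0.625 × 25 = 271.9 kip.
Governing: weld metal.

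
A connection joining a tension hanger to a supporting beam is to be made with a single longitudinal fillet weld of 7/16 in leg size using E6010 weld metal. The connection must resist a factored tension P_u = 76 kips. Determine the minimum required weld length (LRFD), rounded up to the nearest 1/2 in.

L = 9.5 in

E60XX → F_EXX = 60 ksi.
Throat t_e = 0.707 × 0.4375 = 0.3093 in.
φr_n = 0.75 × 0.6 × 60 × 0.3093 = 8.351 kips/in.
L_req = P_u / φr_n = 76 / 8.351 = 9.1 in total.
Round up → use L = 9.5 in.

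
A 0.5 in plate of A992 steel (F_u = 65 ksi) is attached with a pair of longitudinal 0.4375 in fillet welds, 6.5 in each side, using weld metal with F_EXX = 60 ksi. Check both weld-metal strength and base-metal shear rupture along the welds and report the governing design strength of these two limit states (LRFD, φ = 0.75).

t_e = 0.707 × 0.4375 = 0.3093 in; L = 13 in.
Weld metal: φR_n = 0.75 × 0.6 × 60 × 0.3093 × 13 = 108.6 kip.
Base metal (shear rupture): φR_n = 0.75 × 0.6 × 65 × 0.5 × 13 = 190.1 kip.
Governing: weld metal.

φR_n ≈ 109 kip (weld metal governs)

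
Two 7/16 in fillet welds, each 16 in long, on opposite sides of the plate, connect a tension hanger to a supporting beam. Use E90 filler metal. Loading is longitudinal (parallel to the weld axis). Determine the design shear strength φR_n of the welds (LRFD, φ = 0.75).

φR_n ≈ 401 kip

E90XX → F_EXX = 90 ksi.
Effective throat t_e = 0.707 × 0.4375 = 0.3093 in.
Total length L = 32 in; A_we = 0.3093 × 32 = 9.898 in².
F_nw = 0.6 F_EXX = 0.6 × 90 = 54 ksi.
φR_n = 0.75 × 54 × 9.898 = 400.9 kip.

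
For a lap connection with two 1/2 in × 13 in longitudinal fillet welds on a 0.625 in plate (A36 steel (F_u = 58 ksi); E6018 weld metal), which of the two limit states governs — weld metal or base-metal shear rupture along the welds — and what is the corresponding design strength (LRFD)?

E60XX → F_EXX = 60 ksi.
t_e = 0.707 × 0.5 = 0.3535 in; L = 26 in.
Weld metal: φR_n = 0.75 × 0.6 × 60 × 0.3535 × 26 = 248.2 kip.
Base metal (shear rupture): φR_n = 0.75 × 0.6 × 58 × 0.625 × 26 = 424.1 kip.
Governing: weld metal.

φR_n ≈ 248 kip (weld metal governs)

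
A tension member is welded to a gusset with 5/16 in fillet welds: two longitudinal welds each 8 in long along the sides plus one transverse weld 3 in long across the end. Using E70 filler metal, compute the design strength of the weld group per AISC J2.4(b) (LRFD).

E70XX → F_EXX = 70 ksi.
t_e = 0.707 × 0.3125 = 0.2209 in.
R_nwl = 0.6 × 70 × 0.2209 × 16 = 148.5 kip (longitudinal, 2 welds).
R_nwt = 0.6 × 70 × 0.2209 × 3 = 27.84 kip (transverse, base value).
(i) R_nwl + R_nwt = 176.3 kip; (ii) 0.85 R_nwl + 1.5 R_nwt = 168 kip.
R_n = max = 176.3 kip [governs: (i)]; φR_n = 132.2 kip.

φR_n ≈ 132 kip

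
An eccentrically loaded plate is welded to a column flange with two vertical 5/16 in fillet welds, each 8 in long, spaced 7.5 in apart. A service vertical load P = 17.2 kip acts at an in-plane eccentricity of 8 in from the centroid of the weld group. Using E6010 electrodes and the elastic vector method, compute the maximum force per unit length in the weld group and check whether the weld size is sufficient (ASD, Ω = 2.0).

E60XX → F_EXX = 60 ksi.
Total weld length L_w = 16 in. Treat welds as unit-width lines.
Polar moment about centroid: J = 2[d³/12 + d(b/2)²] = 2[8³/12 + 8×3.75²] = 310.3 in³.
Direct shear f_v = P/L_w = 17.2 / 16 = 1.075 kip/in (vertical).
Torsion M = P·e = 17.2 × 8 = 137.6 kip·in.
Critical point at (x, y) = (3.75, 4) from centroid. f_tx = M·y/J = 1.774 kip/in; f_ty = M·x/J = 1.663 kip/in.
Resultant f_max = √[f_tx² + (f_v + f_ty)²] = √[1.774² + (1.075 + 1.663)²] = 3.262 kip/in.
Capacity per unit length: r_n/Ω = (1/2.0) × 0.6 × 60 × (0.707 × 0.3125) = 3.977 kip/in.
3.262 ≤ 3.977 → adequate.

f_max ≈ 3.26 kip/in; adequate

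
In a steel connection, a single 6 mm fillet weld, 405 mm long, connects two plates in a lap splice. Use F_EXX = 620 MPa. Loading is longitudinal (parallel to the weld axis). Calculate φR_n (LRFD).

φR_n ≈ 479 kN

Effective throat t_e = 0.707 × 6 = 4.242 mm.
Total length L = 405 mm; A_we = 4.242 × 405 = 1718 mm².
F_nw = 0.6 F_EXX = 0.6 × 620 = 372 MPa.
φR_n = 0.75 × 372 × 1718 × 10⁻³ = 479.3 kN.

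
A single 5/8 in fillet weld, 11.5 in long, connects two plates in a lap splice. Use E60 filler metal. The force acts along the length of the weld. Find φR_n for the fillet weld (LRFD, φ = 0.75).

φR_n ≈ 137 kips

E60XX → F_EXX = 60 ksi.
Effective throat t_e = 0.707 × 0.625 = 0.4419 in.
Total length L = 11.5 in; A_we = 0.4419 × 11.5 = 5.082 in².
F_nw = 0.6 F_EXX = 0.6 × 60 = 36 ksi.
φR_n = 0.75 × 36 × 5.082 = 137.2 kips.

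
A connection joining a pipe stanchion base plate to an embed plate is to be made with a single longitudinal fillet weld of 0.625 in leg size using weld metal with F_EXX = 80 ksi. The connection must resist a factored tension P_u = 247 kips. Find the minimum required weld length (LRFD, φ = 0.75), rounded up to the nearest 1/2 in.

L = 16 in

Throat t_e = 0.707 × 0.625 = 0.4419 in.
φr_n = 0.75 × 0.6 × 80 × 0.4419 = 15.91 kips/in.
L_req = P_u / φr_n = 247 / 15.91 = 15.53 in total.
Round up → use L = 16 in.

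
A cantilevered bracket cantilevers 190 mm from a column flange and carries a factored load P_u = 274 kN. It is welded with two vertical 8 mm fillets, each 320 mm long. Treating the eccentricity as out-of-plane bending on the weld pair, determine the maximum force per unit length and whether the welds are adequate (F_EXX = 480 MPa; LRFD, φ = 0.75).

L_w = 2 × 320 = 640 mm; section modulus (unit throat) S = 2 × L²/6 = 34130 mm².
Direct shear f_v = P/L_w = 274×10³/640 = 428.1 N/mm.
Moment M = P × e = 274×10³ × 190 = 52060000 N·mm; bending f_b = M/S = 1525 N/mm.
f_max = √(f_v² + f_b²) = √(428.1² + 1525²) = 1584 N/mm.
φr_n = 0.75 × 0.6 × 480 × (0.707 × 8) = 1222 N/mm → NOT adequate.

f_max ≈ 1580 N/mm; NOT adequate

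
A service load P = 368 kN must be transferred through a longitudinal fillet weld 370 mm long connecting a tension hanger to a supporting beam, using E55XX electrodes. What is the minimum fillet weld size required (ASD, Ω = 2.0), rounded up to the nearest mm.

E55XX → F_EXX = 550 MPa.
Total weld length L = 370 mm.
Required throat t_e = P × Ω / (0.6 F_EXX × L) = 368 × 2.0 / (0.6 × 550 × 370 × 10⁻³) = 6.028 mm.
Required leg w = t_e / 0.707 = 8.526 mm → use 9 mm.

w = 9 mm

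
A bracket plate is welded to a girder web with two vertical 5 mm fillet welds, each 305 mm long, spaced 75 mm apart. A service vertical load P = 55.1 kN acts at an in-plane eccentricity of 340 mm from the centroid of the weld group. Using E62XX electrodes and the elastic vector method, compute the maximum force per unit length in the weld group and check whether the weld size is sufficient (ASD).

E62XX → F_EXX = 620 MPa.
Total weld length L_w = 610 mm. Treat welds as unit-width lines.
Polar moment about centroid: J = 2[d³/12 + d(b/2)²] = 2[305³/12 + 305×37.5²] = 5587000 mm³.
Direct shear f_v = P/L_w = 55.1×10³ / 610 = 90.33 N/mm (vertical).
Torsion M = P·e = 55.1×10³ × 340 = 18734000 N·mm.
Critical point at (x, y) = (37.5, 152.5) from centroid. f_tx = M·y/J = 511.4 N/mm; f_ty = M·x/J = 125.8 N/mm.
Resultant f_max = √[f_tx² + (f_v + f_ty)²] = √[511.4² + (90.33 + 125.8)²] = 555.2 N/mm.
Capacity per unit length: r_n/Ω = (1/2.0) × 0.6 × 620 × (0.707 × 5) = 657.5 N/mm.
555.2 ≤ 657.5 → adequate.

f_max ≈ 555 N/mm; adequate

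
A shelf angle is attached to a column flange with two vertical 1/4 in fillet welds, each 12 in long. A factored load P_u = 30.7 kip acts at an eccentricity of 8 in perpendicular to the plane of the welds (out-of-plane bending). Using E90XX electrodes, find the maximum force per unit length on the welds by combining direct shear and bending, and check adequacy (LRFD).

f_max ≈ 5.27 kip/in; adequate

E90XX → F_EXX = 90 ksi.
L_w = 2 × 12 = 24 in; section modulus (unit throat) S = 2 × L²/6 = 48 in².
Direct shear f_v = P/L_w = 30.7/24 = 1.279 kip/in.
Moment M = P × e = 30.7 × 8 = 245.6 kip·in; bending f_b = M/S = 5.117 kip/in.
f_max = √(f_v² + f_b²) = √(1.279² + 5.117²) = 5.274 kip/in.
φr_n = 0.75 × 0.6 × 90 × (0.707 × 0.25) = 7.158 kip/in → adequate.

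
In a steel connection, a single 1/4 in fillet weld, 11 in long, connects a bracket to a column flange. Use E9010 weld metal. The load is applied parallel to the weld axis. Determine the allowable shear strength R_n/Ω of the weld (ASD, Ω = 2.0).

R_n/Ω ≈ 52.5 kips

E90XX → F_EXX = 90 ksi.
Effective throat t_e = 0.707 × 0.25 = 0.1767 in.
Total length L = 11 in; A_we = 0.1767 × 11 = 1.944 in².
F_nw = 0.6 F_EXX = 0.6 × 90 = 54 ksi.
R_n = 54 × 1.944 = 105 kips; R_n/Ω = 105/2.0 = 52.49 kips.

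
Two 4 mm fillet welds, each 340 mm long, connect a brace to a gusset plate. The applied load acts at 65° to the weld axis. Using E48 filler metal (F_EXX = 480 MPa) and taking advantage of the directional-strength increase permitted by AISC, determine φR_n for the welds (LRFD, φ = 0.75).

t_e = 0.707 × 4 = 2.828 mm; A_we = 2.828 × 680 = 1923 mm².
Directional factor: 1.0 + 0.5 sin^1.5(65°) = 1.431.
F_nw = 0.6 × 480 × 1.431 = 412.2 MPa.
φR_n = 0.75 × 412.2 × 1923 × 10⁻³ = 594.6 kN.

φR_n ≈ 595 kN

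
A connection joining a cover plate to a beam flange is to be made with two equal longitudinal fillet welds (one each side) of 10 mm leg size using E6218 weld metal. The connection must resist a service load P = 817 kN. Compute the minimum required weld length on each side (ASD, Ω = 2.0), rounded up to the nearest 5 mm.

L = 315 mm on each side

E62XX → F_EXX = 620 MPa.
Throat t_e = 0.707 × 10 = 7.07 mm.
r_n/Ω = (0.6 × 620 × 7.07) / 2.0 = 1315 N/mm = 1.315 kN/mm.
L_req = P / (r_n/Ω) = 817 / 1.315 = 621.3 mm total.
Per side: 621.3 / 2 = 310.6 mm.
Round up → use L = 315 mm on each side.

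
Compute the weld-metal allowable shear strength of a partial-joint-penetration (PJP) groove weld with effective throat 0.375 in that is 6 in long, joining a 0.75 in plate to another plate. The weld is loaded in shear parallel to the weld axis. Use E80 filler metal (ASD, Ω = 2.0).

E80XX → F_EXX = 80 ksi.
Effective throat (given) t_e = 0.375 in.
A_we = 0.375 × 6 = 2.25 in².
F_nw = 0.6 F_EXX = 48 ksi.
R_n/Ω = (48 × 2.25) / 2.0 = 54 kip.

R_n/Ω ≈ 54 kip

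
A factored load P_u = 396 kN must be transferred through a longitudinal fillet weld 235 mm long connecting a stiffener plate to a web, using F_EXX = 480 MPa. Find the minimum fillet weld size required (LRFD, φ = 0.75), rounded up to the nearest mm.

Total weld length L = 235 mm.
Required throat t_e = P_u / (φ × 0.6 F_EXX × L) = 396 / (0.75 × 0.6 × 480 × 235 × 10⁻³) = 7.801 mm.
Required leg w = t_e / 0.707 = 11.03 mm → use 12 mm.

w = 12 mm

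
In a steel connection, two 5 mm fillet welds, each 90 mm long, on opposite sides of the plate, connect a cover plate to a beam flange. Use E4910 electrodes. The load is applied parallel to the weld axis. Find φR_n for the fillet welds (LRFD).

E49XX → F_EXX = 490 MPa.
Effective throat t_e = 0.707 × 5 = 3.535 mm.
Total length L = 180 mm; A_we = 3.535 × 180 = 636.3 mm².
F_nw = 0.6 F_EXX = 0.6 × 490 = 294 MPa.
φR_n = 0.75 × 294 × 636.3 × 10⁻³ = 140.3 kN.

φR_n ≈ 140 kN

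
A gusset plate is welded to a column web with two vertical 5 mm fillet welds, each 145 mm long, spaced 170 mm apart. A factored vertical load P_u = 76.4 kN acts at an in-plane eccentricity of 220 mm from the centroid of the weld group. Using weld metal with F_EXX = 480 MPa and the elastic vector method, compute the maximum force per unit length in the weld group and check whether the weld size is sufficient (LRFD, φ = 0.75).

Total weld length L_w = 290 mm. Treat welds as unit-width lines.
Polar moment about centroid: J = 2[d³/12 + d(b/2)²] = 2[145³/12 + 145×85²] = 2603000 mm³.
Direct shear f_v = P/L_w = 76.4×10³ / 290 = 263.4 N/mm (vertical).
Torsion M = P·e = 76.4×10³ × 220 = 16808000 N·mm.
Critical point at (x, y) = (85, 72.5) from centroid. f_tx = M·y/J = 468.1 N/mm; f_ty = M·x/J = 548.8 N/mm.
Resultant f_max = √[f_tx² + (f_v + f_ty)²] = √[468.1² + (263.4 + 548.8)²] = 937.5 N/mm.
Capacity per unit length: φr_n = 0.75 × 0.6 × 480 × (0.707 × 5) = 763.6 N/mm.
937.5 > 763.6 → NOT adequate.

f_max ≈ 937 N/mm; NOT adequate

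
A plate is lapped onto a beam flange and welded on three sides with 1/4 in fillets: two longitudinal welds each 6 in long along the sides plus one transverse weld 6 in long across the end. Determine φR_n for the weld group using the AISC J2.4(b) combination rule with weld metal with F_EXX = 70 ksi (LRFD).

φR_n ≈ 107 kip

t_e = 0.707 × 0.25 = 0.1767 in.
R_nwl = 0.6 × 70 × 0.1767 × 12 = 89.08 kip (longitudinal, 2 welds).
R_nwt = 0.6 × 70 × 0.1767 × 6 = 44.54 kip (transverse, base value).
(i) R_nwl + R_nwt = 133.6 kip; (ii) 0.85 R_nwl + 1.5 R_nwt = 142.5 kip.
R_n = max = 142.5 kip [governs: (ii)]; φR_n = 106.9 kip.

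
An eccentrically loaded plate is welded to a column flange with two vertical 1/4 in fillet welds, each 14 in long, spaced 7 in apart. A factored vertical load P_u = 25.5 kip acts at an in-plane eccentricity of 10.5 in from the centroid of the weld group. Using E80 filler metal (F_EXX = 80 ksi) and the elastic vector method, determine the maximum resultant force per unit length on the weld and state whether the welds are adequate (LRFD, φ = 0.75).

f_max ≈ 3.13 kip/in; adequate

Total weld length L_w = 28 in. Treat welds as unit-width lines.
Polar moment about centroid: J = 2[d³/12 + d(b/2)²] = 2[14³/12 + 14×3.5²] = 800.3 in³.
Direct shear f_v = P/L_w = 25.5 / 28 = 0.9107 kip/in (vertical).
Torsion M = P·e = 25.5 × 10.5 = 267.75 kip·in.
Critical point at (x, y) = (3.5, 7) from centroid. f_tx = M·y/J = 2.342 kip/in; f_ty = M·x/J = 1.171 kip/in.
Resultant f_max = √[f_tx² + (f_v + f_ty)²] = √[2.342² + (0.9107 + 1.171)²] = 3.133 kip/in.
Capacity per unit length: φr_n = 0.75 × 0.6 × 80 × (0.707 × 0.25) = 6.363 kip/in.
3.133 ≤ 6.363 → adequate.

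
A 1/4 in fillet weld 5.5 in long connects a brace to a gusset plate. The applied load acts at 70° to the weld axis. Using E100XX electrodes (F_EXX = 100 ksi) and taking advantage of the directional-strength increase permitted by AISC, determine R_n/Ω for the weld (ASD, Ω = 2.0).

R_n/Ω ≈ 42.4 kips

t_e = 0.707 × 0.25 = 0.1767 in; A_we = 0.1767 × 5.5 = 0.9721 in².
Directional factor: 1.0 + 0.5 sin^1.5(70°) = 1.455.
F_nw = 0.6 × 100 × 1.455 = 87.33 ksi.
R_n/Ω = (87.33 × 0.9721) / 2.0 = 42.45 kips.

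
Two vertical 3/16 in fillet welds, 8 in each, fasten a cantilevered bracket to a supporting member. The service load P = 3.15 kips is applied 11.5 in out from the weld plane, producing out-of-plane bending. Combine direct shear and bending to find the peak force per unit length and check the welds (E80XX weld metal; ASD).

f_max ≈ 1.71 kip/in; adequate

E80XX → F_EXX = 80 ksi.
L_w = 2 × 8 = 16 in; section modulus (unit throat) S = 2 × L²/6 = 21.33 in².
Direct shear f_v = P/L_w = 3.15/16 = 0.1969 kip/in.
Moment M = P × e = 3.15 × 11.5 = 36.225 kip·in; bending f_b = M/S = 1.698 kip/in.
f_max = √(f_v² + f_b²) = √(0.1969² + 1.698²) = 1.709 kip/in.
r_n/Ω = (1/2.0) × 0.6 × 80 × (0.707 × 0.1875) = 3.181 kip/in → adequate.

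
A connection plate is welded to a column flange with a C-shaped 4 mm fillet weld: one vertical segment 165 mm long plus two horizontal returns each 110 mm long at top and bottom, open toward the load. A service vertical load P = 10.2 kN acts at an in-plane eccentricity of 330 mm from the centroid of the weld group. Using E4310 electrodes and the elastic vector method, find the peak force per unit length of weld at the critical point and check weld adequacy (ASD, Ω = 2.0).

E43XX → F_EXX = 430 MPa.
Total weld length L_w = 385 mm. Treat welds as unit-width lines.
Centroid: x̄ = 2×110×55 / 385 = 31.43 mm from the vertical weld.
Polar moment about centroid: J = I_x + I_y = [165³/12 + 2×110×82.5²] + [165×31.43² + 2(110³/12 + 110×23.57²)] = 2379000 mm³.
Direct shear f_v = P/L_w = 10.2×10³ / 385 = 26.49 N/mm (vertical).
Torsion M = P·e = 10.2×10³ × 330 = 3366000 N·mm.
Critical point at (x, y) = (78.57, 82.5) from centroid. f_tx = M·y/J = 116.7 N/mm; f_ty = M·x/J = 111.2 N/mm.
Resultant f_max = √[f_tx² + (f_v + f_ty)²] = √[116.7² + (26.49 + 111.2)²] = 180.5 N/mm.
Capacity per unit length: r_n/Ω = (1/2.0) × 0.6 × 430 × (0.707 × 4) = 364.8 N/mm.
180.5 ≤ 364.8 → adequate.

f_max ≈ 181 N/mm; adequate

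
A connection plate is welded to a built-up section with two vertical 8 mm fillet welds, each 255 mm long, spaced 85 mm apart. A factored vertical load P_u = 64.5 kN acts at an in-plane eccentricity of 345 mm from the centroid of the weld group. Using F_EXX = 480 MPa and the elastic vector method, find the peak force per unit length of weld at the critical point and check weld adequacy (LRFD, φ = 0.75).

Total weld length L_w = 510 mm. Treat welds as unit-width lines.
Polar moment about centroid: J = 2[d³/12 + d(b/2)²] = 2[255³/12 + 255×42.5²] = 3685000 mm³.
Direct shear f_v = P/L_w = 64.5×10³ / 510 = 126.5 N/mm (vertical).
Torsion M = P·e = 64.5×10³ × 345 = 22252000 N·mm.
Critical point at (x, y) = (42.5, 127.5) from centroid. f_tx = M·y/J = 770 N/mm; f_ty = M·x/J = 256.7 N/mm.
Resultant f_max = √[f_tx² + (f_v + f_ty)²] = √[770² + (126.5 + 256.7)²] = 860 N/mm.
Capacity per unit length: φr_n = 0.75 × 0.6 × 480 × (0.707 × 8) = 1222 N/mm.
860 ≤ 1222 → adequate.

f_max ≈ 860 N/mm; adequate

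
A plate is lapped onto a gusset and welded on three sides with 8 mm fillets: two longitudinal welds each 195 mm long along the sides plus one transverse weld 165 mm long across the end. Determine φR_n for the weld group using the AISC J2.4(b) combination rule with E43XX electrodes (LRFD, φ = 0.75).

E43XX → F_EXX = 430 MPa.
t_e = 0.707 × 8 = 5.656 mm.
R_nwl = 0.6 × 430 × 5.656 × 390 × 10⁻³ = 569.1 kN (longitudinal, 2 welds).
R_nwt = 0.6 × 430 × 5.656 × 165 × 10⁻³ = 240.8 kN (transverse, base value).
(i) R_nwl + R_nwt = 809.9 kN; (ii) 0.85 R_nwl + 1.5 R_nwt = 844.9 kN.
R_n = max = 844.9 kN [governs: (ii)]; φR_n = 633.7 kN.

φR_n ≈ 634 kN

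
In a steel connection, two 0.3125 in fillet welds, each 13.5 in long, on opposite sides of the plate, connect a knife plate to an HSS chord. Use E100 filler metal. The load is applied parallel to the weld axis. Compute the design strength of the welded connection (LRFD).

φR_n ≈ 268 kips

E100XX → F_EXX = 100 ksi.
Effective throat t_e = 0.707 × 0.3125 = 0.2209 in.
Total length L = 27 in; A_we = 0.2209 × 27 = 5.965 in².
F_nw = 0.6 F_EXX = 0.6 × 100 = 60 ksi.
φR_n = 0.75 × 60 × 5.965 = 268.4 kips.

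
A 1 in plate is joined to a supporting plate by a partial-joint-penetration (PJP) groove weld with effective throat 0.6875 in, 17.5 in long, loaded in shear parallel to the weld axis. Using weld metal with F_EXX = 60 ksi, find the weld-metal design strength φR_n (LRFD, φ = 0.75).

Effective throat (given) t_e = 0.6875 in.
A_we = 0.6875 × 17.5 = 12.03 in².
F_nw = 0.6 F_EXX = 36 ksi.
φR_n = 0.75 × 36 × 12.03 = 324.8 kips.

φR_n ≈ 325 kips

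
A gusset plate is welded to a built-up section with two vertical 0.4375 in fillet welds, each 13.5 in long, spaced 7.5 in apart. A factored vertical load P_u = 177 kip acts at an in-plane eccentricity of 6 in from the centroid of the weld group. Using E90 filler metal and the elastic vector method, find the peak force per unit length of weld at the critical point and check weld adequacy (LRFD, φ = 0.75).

E90XX → F_EXX = 90 ksi.
Total weld length L_w = 27 in. Treat welds as unit-width lines.
Polar moment about centroid: J = 2[d³/12 + d(b/2)²] = 2[13.5³/12 + 13.5×3.75²] = 789.8 in³.
Direct shear f_v = P/L_w = 177 / 27 = 6.556 kip/in (vertical).
Torsion M = P·e = 177 × 6 = 1062 kip·in.
Critical point at (x, y) = (3.75, 6.75) from centroid. f_tx = M·y/J = 9.077 kip/in; f_ty = M·x/J = 5.043 kip/in.
Resultant f_max = √[f_tx² + (f_v + f_ty)²] = √[9.077² + (6.556 + 5.043)²] = 14.73 kip/in.
Capacity per unit length: φr_n = 0.75 × 0.6 × 90 × (0.707 × 0.4375) = 12.53 kip/in.
14.73 > 12.53 → NOT adequate.

f_max ≈ 14.7 kip/in; NOT adequate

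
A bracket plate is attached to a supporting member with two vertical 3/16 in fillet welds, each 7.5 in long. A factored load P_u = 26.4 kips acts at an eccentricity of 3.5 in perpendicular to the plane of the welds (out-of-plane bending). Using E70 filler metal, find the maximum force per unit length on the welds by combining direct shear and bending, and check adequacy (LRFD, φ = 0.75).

E70XX → F_EXX = 70 ksi.
L_w = 2 × 7.5 = 15 in; section modulus (unit throat) S = 2 × L²/6 = 18.75 in².
Direct shear f_v = P/L_w = 26.4/15 = 1.76 kip/in.
Moment M = P × e = 26.4 × 3.5 = 92.4 kip·in; bending f_b = M/S = 4.928 kip/in.
f_max = √(f_v² + f_b²) = √(1.76² + 4.928²) = 5.233 kip/in.
φr_n = 0.75 × 0.6 × 70 × (0.707 × 0.1875) = 4.176 kip/in → NOT adequate.

f_max ≈ 5.23 kip/in; NOT adequate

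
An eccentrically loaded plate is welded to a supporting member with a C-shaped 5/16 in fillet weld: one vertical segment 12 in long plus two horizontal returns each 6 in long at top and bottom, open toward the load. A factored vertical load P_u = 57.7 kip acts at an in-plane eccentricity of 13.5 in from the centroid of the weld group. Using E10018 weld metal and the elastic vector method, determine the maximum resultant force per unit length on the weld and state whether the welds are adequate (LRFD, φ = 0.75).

f_max ≈ 10.4 kip/in; NOT adequate

E100XX → F_EXX = 100 ksi.
Total weld length L_w = 24 in. Treat welds as unit-width lines.
Centroid: x̄ = 2×6×3 / 24 = 1.5 in from the vertical weld.
Polar moment about centroid: J = I_x + I_y = [12³/12 + 2×6×6²] + [12×1.5² + 2(6³/12 + 6×1.5²)] = 666 in³.
Direct shear f_v = P/L_w = 57.7 / 24 = 2.404 kip/in (vertical).
Torsion M = P·e = 57.7 × 13.5 = 778.95 kip·in.
Critical point at (x, y) = (4.5, 6) from centroid. f_tx = M·y/J = 7.018 kip/in; f_ty = M·x/J = 5.263 kip/in.
Resultant f_max = √[f_tx² + (f_v + f_ty)²] = √[7.018² + (2.404 + 5.263)²] = 10.39 kip/in.
Capacity per unit length: φr_n = 0.75 × 0.6 × 100 × (0.707 × 0.3125) = 9.942 kip/in.
10.39 > 9.942 → NOT adequate.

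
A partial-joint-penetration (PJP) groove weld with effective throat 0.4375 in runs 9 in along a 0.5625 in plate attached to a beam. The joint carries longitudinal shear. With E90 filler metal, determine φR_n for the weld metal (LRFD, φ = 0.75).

φR_n ≈ 159 kips

E90XX → F_EXX = 90 ksi.
Effective throat (given) t_e = 0.4375 in.
A_we = 0.4375 × 9 = 3.938 in².
F_nw = 0.6 F_EXX = 54 ksi.
φR_n = 0.75 × 54 × 3.938 = 159.5 kips.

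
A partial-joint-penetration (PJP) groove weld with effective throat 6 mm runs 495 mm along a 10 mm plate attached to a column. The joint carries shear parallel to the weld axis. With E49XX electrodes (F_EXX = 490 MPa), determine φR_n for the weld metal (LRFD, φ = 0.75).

Effective throat (given) t_e = 6 mm.
A_we = 6 × 495 = 2970 mm².
F_nw = 0.6 F_EXX = 294 MPa.
φR_n = 0.75 × 294 × 2970 × 10⁻³ = 654.9 kN.

φR_n ≈ 655 kN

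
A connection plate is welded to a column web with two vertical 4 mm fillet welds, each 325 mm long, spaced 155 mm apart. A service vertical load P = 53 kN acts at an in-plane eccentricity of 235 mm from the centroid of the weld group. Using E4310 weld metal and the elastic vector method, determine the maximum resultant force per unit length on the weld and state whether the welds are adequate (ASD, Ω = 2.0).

f_max ≈ 278 N/mm; adequate

E43XX → F_EXX = 430 MPa.
Total weld length L_w = 650 mm. Treat welds as unit-width lines.
Polar moment about centroid: J = 2[d³/12 + d(b/2)²] = 2[325³/12 + 325×77.5²] = 9625000 mm³.
Direct shear f_v = P/L_w = 53×10³ / 650 = 81.54 N/mm (vertical).
Torsion M = P·e = 53×10³ × 235 = 12455000 N·mm.
Critical point at (x, y) = (77.5, 162.5) from centroid. f_tx = M·y/J = 210.3 N/mm; f_ty = M·x/J = 100.3 N/mm.
Resultant f_max = √[f_tx² + (f_v + f_ty)²] = √[210.3² + (81.54 + 100.3)²] = 278 N/mm.
Capacity per unit length: r_n/Ω = (1/2.0) × 0.6 × 430 × (0.707 × 4) = 364.8 N/mm.
278 ≤ 364.8 → adequate.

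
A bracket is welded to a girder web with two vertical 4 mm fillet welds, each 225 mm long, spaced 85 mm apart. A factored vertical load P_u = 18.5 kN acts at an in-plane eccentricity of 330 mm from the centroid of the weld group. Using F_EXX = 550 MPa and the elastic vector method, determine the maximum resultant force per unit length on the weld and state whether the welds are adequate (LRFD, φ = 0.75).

Total weld length L_w = 450 mm. Treat welds as unit-width lines.
Polar moment about centroid: J = 2[d³/12 + d(b/2)²] = 2[225³/12 + 225×42.5²] = 2711000 mm³.
Direct shear f_v = P/L_w = 18.5×10³ / 450 = 41.11 N/mm (vertical).
Torsion M = P·e = 18.5×10³ × 330 = 6105000 N·mm.
Critical point at (x, y) = (42.5, 112.5) from centroid. f_tx = M·y/J = 253.3 N/mm; f_ty = M·x/J = 95.7 N/mm.
Resultant f_max = √[f_tx² + (f_v + f_ty)²] = √[253.3² + (41.11 + 95.7)²] = 287.9 N/mm.
Capacity per unit length: φr_n = 0.75 × 0.6 × 550 × (0.707 × 4) = 699.9 N/mm.
287.9 ≤ 699.9 → adequate.

f_max ≈ 288 N/mm; adequate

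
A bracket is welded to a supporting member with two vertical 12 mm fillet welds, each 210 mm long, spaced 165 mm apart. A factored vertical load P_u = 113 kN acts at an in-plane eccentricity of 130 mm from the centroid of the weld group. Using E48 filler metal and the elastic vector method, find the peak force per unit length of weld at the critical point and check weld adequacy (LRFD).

E48XX → F_EXX = 480 MPa.
Total weld length L_w = 420 mm. Treat welds as unit-width lines.
Polar moment about centroid: J = 2[d³/12 + d(b/2)²] = 2[210³/12 + 210×82.5²] = 4402000 mm³.
Direct shear f_v = P/L_w = 113×10³ / 420 = 269 N/mm (vertical).
Torsion M = P·e = 113×10³ × 130 = 14690000 N·mm.
Critical point at (x, y) = (82.5, 105) from centroid. f_tx = M·y/J = 350.4 N/mm; f_ty = M·x/J = 275.3 N/mm.
Resultant f_max = √[f_tx² + (f_v + f_ty)²] = √[350.4² + (269 + 275.3)²] = 647.4 N/mm.
Capacity per unit length: φr_n = 0.75 × 0.6 × 480 × (0.707 × 12) = 1833 N/mm.
647.4 ≤ 1833 → adequate.

f_max ≈ 647 N/mm; adequate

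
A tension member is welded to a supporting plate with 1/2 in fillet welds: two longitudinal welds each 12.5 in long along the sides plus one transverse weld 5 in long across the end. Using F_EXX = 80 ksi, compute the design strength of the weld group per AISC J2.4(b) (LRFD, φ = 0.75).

φR_n ≈ 382 kips

t_e = 0.707 × 0.5 = 0.3535 in.
R_nwl = 0.6 × 80 × 0.3535 × 25 = 424.2 kips (longitudinal, 2 welds).
R_nwt = 0.6 × 80 × 0.3535 × 5 = 84.84 kips (transverse, base value).
(i) R_nwl + R_nwt = 509 kips; (ii) 0.85 R_nwl + 1.5 R_nwt = 487.8 kips.
R_n = max = 509 kips [governs: (i)]; φR_n = 381.8 kips.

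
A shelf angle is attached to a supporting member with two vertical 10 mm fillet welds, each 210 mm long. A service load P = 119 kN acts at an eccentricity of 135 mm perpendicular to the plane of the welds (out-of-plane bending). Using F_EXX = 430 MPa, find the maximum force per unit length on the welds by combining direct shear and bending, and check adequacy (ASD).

L_w = 2 × 210 = 420 mm; section modulus (unit throat) S = 2 × L²/6 = 14700 mm².
Direct shear f_v = P/L_w = 119×10³/420 = 283.3 N/mm.
Moment M = P × e = 119×10³ × 135 = 16065000 N·mm; bending f_b = M/S = 1093 N/mm.
f_max = √(f_v² + f_b²) = √(283.3² + 1093²) = 1129 N/mm.
r_n/Ω = (1/2.0) × 0.6 × 430 × (0.707 × 10) = 912 N/mm → NOT adequate.

f_max ≈ 1130 N/mm; NOT adequate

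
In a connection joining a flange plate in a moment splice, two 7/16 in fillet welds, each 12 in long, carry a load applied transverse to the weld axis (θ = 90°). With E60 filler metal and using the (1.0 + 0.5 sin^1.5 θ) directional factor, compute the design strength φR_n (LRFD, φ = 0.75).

φR_n ≈ 301 kip

E60XX → F_EXX = 60 ksi.
t_e = 0.707 × 0.4375 = 0.3093 in; A_we = 0.3093 × 24 = 7.423 in².
Directional factor: 1.0 + 0.5 sin^1.5(90°) = 1.5.
F_nw = 0.6 × 60 × 1.5 = 54 ksi.
φR_n = 0.75 × 54 × 7.423 = 300.7 kip.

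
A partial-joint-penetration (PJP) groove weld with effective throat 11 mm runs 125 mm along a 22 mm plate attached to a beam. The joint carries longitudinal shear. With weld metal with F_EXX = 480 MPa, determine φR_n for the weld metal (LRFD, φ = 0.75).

φR_n ≈ 297 kN

Effective throat (given) t_e = 11 mm.
A_we = 11 × 125 = 1375 mm².
F_nw = 0.6 F_EXX = 288 MPa.
φR_n = 0.75 × 288 × 1375 × 10⁻³ = 297 kN.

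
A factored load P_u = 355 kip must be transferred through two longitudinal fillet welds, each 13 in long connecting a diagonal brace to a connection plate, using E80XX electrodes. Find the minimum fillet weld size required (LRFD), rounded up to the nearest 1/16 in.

w = 9/16 in

E80XX → F_EXX = 80 ksi.
Total weld length L = 26 in.
Required throat t_e = P_u / (φ × 0.6 F_EXX × L) = 355 / (0.75 × 0.6 × 80 × 26) = 0.3793 in.
Required leg w = t_e / 0.707 = 0.5365 in → use 9/16 in.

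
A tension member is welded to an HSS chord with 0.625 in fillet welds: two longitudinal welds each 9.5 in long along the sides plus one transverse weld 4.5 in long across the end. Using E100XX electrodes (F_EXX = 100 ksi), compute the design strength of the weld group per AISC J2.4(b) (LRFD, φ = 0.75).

φR_n ≈ 467 kip

t_e = 0.707 × 0.625 = 0.4419 in.
R_nwl = 0.6 × 100 × 0.4419 × 19 = 503.7 kip (longitudinal, 2 welds).
R_nwt = 0.6 × 100 × 0.4419 × 4.5 = 119.3 kip (transverse, base value).
(i) R_nwl + R_nwt = 623 kip; (ii) 0.85 R_nwl + 1.5 R_nwt = 607.1 kip.
R_n = max = 623 kip [governs: (i)]; φR_n = 467.3 kip.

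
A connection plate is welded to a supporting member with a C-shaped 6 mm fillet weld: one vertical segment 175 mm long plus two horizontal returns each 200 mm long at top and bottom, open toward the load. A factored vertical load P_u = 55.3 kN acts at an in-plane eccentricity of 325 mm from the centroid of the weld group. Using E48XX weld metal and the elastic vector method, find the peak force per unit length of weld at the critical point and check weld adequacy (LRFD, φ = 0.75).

f_max ≈ 548 N/mm; adequate

E48XX → F_EXX = 480 MPa.
Total weld length L_w = 575 mm. Treat welds as unit-width lines.
Centroid: x̄ = 2×200×100 / 575 = 69.57 mm from the vertical weld.
Polar moment about centroid: J = I_x + I_y = [175³/12 + 2×200×87.5²] + [175×69.57² + 2(200³/12 + 200×30.43²)] = 6060000 mm³.
Direct shear f_v = P/L_w = 55.3×10³ / 575 = 96.17 N/mm (vertical).
Torsion M = P·e = 55.3×10³ × 325 = 17972000 N·mm.
Critical point at (x, y) = (130.4, 87.5) from centroid. f_tx = M·y/J = 259.5 N/mm; f_ty = M·x/J = 386.8 N/mm.
Resultant f_max = √[f_tx² + (f_v + f_ty)²] = √[259.5² + (96.17 + 386.8)²] = 548.3 N/mm.
Capacity per unit length: φr_n = 0.75 × 0.6 × 480 × (0.707 × 6) = 916.3 N/mm.
548.3 ≤ 916.3 → adequate.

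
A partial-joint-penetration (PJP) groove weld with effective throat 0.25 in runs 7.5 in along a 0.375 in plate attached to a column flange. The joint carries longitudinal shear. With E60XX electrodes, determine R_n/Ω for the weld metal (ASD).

R_n/Ω ≈ 33.8 kips

E60XX → F_EXX = 60 ksi.
Effective throat (given) t_e = 0.25 in.
A_we = 0.25 × 7.5 = 1.875 in².
F_nw = 0.6 F_EXX = 36 ksi.
R_n/Ω = (36 × 1.875) / 2.0 = 33.75 kips.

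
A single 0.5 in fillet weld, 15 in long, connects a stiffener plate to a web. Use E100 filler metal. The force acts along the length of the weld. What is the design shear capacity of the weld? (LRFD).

φR_n ≈ 239 kips

E100XX → F_EXX = 100 ksi.
Effective throat t_e = 0.707 × 0.5 = 0.3535 in.
Total length L = 15 in; A_we = 0.3535 × 15 = 5.302 in².
F_nw = 0.6 F_EXX = 0.6 × 100 = 60 ksi.
φR_n = 0.75 × 60 × 5.302 = 238.6 kips.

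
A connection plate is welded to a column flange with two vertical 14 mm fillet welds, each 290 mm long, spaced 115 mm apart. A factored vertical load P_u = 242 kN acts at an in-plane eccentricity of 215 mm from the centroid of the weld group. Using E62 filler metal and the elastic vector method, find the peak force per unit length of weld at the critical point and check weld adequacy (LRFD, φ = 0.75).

E62XX → F_EXX = 620 MPa.
Total weld length L_w = 580 mm. Treat welds as unit-width lines.
Polar moment about centroid: J = 2[d³/12 + d(b/2)²] = 2[290³/12 + 290×57.5²] = 5982000 mm³.
Direct shear f_v = P/L_w = 242×10³ / 580 = 417.2 N/mm (vertical).
Torsion M = P·e = 242×10³ × 215 = 52030000 N·mm.
Critical point at (x, y) = (57.5, 145) from centroid. f_tx = M·y/J = 1261 N/mm; f_ty = M·x/J = 500.1 N/mm.
Resultant f_max = √[f_tx² + (f_v + f_ty)²] = √[1261² + (417.2 + 500.1)²] = 1559 N/mm.
Capacity per unit length: φr_n = 0.75 × 0.6 × 620 × (0.707 × 14) = 2762 N/mm.
1559 ≤ 2762 → adequate.

f_max ≈ 1560 N/mm; adequate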